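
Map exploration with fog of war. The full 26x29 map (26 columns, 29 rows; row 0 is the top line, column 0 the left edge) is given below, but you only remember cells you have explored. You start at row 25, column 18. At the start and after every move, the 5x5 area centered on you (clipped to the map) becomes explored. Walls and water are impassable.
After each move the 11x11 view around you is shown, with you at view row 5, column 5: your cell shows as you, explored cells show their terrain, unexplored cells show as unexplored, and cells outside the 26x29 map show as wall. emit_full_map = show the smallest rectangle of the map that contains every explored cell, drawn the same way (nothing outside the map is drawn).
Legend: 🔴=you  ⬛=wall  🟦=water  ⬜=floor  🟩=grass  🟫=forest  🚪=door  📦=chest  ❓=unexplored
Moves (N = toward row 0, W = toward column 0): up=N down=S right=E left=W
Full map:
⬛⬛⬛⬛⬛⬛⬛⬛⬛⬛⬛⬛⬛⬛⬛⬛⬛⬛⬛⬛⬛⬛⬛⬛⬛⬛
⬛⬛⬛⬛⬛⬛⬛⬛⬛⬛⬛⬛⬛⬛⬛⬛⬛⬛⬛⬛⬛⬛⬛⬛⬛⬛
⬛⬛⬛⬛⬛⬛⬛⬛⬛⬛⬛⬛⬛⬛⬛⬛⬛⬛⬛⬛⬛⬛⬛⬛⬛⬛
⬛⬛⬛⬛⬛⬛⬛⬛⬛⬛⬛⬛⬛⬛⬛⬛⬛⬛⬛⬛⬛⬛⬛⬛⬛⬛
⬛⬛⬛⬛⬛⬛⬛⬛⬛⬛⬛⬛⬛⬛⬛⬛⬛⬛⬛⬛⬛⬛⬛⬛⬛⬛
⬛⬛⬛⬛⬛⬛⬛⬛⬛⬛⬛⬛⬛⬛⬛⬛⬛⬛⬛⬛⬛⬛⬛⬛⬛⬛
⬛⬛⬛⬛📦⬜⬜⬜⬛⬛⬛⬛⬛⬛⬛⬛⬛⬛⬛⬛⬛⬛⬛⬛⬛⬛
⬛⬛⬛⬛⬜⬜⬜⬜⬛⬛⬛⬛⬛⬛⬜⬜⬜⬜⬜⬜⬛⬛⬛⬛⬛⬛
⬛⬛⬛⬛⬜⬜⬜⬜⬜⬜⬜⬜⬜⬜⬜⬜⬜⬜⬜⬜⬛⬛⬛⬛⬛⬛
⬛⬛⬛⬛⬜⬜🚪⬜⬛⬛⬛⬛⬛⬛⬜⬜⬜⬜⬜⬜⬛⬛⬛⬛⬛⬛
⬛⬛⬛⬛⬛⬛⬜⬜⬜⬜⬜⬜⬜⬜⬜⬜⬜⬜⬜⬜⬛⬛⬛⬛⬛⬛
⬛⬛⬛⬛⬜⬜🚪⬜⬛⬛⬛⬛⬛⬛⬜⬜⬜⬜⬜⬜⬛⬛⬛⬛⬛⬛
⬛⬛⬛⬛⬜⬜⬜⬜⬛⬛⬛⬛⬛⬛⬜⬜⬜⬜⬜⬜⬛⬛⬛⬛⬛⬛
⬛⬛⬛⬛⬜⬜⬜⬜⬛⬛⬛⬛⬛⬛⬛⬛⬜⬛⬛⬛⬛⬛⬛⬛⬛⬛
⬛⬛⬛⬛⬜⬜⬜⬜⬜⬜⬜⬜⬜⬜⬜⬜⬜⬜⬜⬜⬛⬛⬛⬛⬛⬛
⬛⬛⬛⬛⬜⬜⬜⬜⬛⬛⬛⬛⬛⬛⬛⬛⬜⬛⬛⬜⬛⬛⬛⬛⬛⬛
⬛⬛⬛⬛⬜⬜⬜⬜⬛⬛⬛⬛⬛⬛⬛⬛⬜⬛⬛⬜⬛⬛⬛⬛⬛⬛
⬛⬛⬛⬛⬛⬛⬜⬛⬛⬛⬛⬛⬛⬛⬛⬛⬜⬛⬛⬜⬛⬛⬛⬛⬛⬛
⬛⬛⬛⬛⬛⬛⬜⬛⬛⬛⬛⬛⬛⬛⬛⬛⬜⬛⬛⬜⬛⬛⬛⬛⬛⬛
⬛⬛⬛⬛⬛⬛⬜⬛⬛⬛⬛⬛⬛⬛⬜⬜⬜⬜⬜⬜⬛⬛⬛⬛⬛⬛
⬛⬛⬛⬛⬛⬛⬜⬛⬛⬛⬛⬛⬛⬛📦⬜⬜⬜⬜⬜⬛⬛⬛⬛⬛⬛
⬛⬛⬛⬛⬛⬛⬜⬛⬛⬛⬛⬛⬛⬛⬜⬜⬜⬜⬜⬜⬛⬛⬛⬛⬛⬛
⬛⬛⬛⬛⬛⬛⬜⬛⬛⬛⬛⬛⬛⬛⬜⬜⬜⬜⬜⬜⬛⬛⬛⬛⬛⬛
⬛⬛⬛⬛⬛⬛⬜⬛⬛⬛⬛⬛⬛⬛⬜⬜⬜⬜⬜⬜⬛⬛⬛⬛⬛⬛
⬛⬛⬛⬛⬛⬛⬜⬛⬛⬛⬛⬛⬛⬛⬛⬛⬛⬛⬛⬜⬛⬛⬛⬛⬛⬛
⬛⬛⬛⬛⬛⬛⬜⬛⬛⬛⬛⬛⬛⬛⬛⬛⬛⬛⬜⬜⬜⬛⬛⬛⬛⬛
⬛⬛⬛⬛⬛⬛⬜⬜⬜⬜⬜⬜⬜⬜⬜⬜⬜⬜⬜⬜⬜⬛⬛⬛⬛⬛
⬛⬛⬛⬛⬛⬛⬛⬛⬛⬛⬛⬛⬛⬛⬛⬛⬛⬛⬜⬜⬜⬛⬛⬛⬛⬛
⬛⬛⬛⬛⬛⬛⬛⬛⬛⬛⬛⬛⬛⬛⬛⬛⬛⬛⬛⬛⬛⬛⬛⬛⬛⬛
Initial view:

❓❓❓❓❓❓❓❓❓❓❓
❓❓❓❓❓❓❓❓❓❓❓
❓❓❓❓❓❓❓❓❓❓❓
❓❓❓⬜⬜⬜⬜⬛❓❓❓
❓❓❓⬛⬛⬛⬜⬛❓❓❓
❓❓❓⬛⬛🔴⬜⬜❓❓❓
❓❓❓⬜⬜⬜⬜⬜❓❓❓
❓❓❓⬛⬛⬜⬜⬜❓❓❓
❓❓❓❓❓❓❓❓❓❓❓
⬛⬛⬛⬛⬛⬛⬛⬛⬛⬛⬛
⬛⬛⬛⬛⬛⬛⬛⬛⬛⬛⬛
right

❓❓❓❓❓❓❓❓❓❓❓
❓❓❓❓❓❓❓❓❓❓❓
❓❓❓❓❓❓❓❓❓❓❓
❓❓⬜⬜⬜⬜⬛⬛❓❓❓
❓❓⬛⬛⬛⬜⬛⬛❓❓❓
❓❓⬛⬛⬜🔴⬜⬛❓❓❓
❓❓⬜⬜⬜⬜⬜⬛❓❓❓
❓❓⬛⬛⬜⬜⬜⬛❓❓❓
❓❓❓❓❓❓❓❓❓❓❓
⬛⬛⬛⬛⬛⬛⬛⬛⬛⬛⬛
⬛⬛⬛⬛⬛⬛⬛⬛⬛⬛⬛

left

❓❓❓❓❓❓❓❓❓❓❓
❓❓❓❓❓❓❓❓❓❓❓
❓❓❓❓❓❓❓❓❓❓❓
❓❓❓⬜⬜⬜⬜⬛⬛❓❓
❓❓❓⬛⬛⬛⬜⬛⬛❓❓
❓❓❓⬛⬛🔴⬜⬜⬛❓❓
❓❓❓⬜⬜⬜⬜⬜⬛❓❓
❓❓❓⬛⬛⬜⬜⬜⬛❓❓
❓❓❓❓❓❓❓❓❓❓❓
⬛⬛⬛⬛⬛⬛⬛⬛⬛⬛⬛
⬛⬛⬛⬛⬛⬛⬛⬛⬛⬛⬛

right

❓❓❓❓❓❓❓❓❓❓❓
❓❓❓❓❓❓❓❓❓❓❓
❓❓❓❓❓❓❓❓❓❓❓
❓❓⬜⬜⬜⬜⬛⬛❓❓❓
❓❓⬛⬛⬛⬜⬛⬛❓❓❓
❓❓⬛⬛⬜🔴⬜⬛❓❓❓
❓❓⬜⬜⬜⬜⬜⬛❓❓❓
❓❓⬛⬛⬜⬜⬜⬛❓❓❓
❓❓❓❓❓❓❓❓❓❓❓
⬛⬛⬛⬛⬛⬛⬛⬛⬛⬛⬛
⬛⬛⬛⬛⬛⬛⬛⬛⬛⬛⬛

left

❓❓❓❓❓❓❓❓❓❓❓
❓❓❓❓❓❓❓❓❓❓❓
❓❓❓❓❓❓❓❓❓❓❓
❓❓❓⬜⬜⬜⬜⬛⬛❓❓
❓❓❓⬛⬛⬛⬜⬛⬛❓❓
❓❓❓⬛⬛🔴⬜⬜⬛❓❓
❓❓❓⬜⬜⬜⬜⬜⬛❓❓
❓❓❓⬛⬛⬜⬜⬜⬛❓❓
❓❓❓❓❓❓❓❓❓❓❓
⬛⬛⬛⬛⬛⬛⬛⬛⬛⬛⬛
⬛⬛⬛⬛⬛⬛⬛⬛⬛⬛⬛


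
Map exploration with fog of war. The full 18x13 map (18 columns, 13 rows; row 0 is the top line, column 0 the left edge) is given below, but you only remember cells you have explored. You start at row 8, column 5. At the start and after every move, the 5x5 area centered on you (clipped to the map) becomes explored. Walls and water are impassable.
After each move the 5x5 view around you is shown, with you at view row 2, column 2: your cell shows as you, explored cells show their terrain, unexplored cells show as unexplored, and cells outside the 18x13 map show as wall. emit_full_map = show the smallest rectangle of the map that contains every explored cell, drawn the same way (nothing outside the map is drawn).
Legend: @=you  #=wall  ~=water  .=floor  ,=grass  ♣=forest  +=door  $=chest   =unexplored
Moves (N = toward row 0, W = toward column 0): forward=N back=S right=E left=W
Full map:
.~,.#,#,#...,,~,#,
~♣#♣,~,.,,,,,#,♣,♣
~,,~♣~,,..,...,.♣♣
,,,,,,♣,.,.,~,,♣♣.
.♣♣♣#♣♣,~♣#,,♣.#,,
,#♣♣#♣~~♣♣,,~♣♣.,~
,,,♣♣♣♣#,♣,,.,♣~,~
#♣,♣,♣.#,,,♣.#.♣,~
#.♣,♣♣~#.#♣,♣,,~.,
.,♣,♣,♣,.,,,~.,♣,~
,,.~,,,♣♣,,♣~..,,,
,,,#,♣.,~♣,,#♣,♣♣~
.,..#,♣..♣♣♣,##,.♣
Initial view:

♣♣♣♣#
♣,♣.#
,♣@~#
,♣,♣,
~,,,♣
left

,♣♣♣♣
,♣,♣.
♣,@♣~
♣,♣,♣
.~,,,

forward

♣♣#♣~
,♣♣♣♣
,♣@♣.
♣,♣♣~
♣,♣,♣

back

,♣♣♣♣
,♣,♣.
♣,@♣~
♣,♣,♣
.~,,,

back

,♣,♣.
♣,♣♣~
♣,@,♣
.~,,,
,#,♣.


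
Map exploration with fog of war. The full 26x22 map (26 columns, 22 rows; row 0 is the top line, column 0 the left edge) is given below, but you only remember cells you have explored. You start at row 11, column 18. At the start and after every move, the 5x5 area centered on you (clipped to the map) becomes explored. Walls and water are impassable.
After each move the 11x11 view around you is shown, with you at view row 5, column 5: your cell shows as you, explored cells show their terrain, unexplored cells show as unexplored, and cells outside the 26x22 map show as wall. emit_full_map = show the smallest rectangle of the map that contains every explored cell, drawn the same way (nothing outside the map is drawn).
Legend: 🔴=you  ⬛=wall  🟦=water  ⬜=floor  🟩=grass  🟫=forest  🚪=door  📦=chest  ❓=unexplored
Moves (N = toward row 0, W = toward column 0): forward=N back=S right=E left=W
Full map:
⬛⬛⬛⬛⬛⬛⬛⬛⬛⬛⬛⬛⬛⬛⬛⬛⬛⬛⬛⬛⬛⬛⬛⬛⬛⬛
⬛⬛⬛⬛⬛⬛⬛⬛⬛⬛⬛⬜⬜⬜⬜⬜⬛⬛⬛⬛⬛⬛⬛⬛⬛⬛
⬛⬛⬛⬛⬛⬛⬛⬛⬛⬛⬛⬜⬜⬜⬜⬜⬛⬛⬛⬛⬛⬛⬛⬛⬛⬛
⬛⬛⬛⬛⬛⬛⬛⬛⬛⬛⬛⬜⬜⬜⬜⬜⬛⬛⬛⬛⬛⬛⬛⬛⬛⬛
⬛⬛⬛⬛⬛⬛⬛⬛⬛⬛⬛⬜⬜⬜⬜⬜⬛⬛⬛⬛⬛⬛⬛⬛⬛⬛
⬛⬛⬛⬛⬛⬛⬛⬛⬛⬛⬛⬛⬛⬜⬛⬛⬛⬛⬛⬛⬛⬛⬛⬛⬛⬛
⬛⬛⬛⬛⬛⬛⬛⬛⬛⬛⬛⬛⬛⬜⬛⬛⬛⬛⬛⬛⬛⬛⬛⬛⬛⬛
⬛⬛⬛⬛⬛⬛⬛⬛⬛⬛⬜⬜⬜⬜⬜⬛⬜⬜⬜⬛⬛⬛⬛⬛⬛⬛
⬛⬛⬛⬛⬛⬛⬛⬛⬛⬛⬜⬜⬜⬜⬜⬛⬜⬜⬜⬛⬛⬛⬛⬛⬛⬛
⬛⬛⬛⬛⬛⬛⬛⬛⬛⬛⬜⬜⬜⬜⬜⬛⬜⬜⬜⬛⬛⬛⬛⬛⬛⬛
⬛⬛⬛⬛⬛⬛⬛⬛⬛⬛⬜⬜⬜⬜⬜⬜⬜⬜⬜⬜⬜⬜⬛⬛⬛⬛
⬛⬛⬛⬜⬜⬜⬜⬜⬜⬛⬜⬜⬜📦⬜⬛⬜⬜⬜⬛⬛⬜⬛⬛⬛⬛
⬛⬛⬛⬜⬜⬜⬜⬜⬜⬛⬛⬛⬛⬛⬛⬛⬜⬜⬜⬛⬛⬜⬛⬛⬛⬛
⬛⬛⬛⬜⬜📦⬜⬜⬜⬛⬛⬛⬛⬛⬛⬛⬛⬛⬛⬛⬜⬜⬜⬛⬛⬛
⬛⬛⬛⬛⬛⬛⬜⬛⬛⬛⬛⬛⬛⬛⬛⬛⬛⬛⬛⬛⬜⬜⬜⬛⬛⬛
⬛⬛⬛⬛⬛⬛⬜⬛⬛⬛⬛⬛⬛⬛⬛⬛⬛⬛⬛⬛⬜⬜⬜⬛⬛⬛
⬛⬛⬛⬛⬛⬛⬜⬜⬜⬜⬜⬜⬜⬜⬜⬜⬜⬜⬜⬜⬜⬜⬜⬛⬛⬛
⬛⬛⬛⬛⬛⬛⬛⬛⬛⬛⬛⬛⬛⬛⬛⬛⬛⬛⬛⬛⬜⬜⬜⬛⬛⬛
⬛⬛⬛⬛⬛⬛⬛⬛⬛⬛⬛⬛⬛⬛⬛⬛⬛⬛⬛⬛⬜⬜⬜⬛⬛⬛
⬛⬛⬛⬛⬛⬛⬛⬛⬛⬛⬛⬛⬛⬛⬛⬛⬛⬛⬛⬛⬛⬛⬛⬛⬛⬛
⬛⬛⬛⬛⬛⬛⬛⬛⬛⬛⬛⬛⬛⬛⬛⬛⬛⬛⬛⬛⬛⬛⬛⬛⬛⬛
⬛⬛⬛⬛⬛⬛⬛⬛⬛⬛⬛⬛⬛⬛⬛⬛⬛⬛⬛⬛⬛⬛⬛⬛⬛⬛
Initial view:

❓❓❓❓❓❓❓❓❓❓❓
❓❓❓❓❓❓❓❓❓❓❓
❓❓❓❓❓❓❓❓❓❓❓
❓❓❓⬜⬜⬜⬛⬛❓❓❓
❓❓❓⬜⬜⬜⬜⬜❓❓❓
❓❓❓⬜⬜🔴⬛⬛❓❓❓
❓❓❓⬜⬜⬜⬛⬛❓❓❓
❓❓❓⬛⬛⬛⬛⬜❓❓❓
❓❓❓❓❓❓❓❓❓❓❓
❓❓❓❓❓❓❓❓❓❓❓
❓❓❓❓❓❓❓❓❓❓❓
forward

❓❓❓❓❓❓❓❓❓❓❓
❓❓❓❓❓❓❓❓❓❓❓
❓❓❓❓❓❓❓❓❓❓❓
❓❓❓⬜⬜⬜⬛⬛❓❓❓
❓❓❓⬜⬜⬜⬛⬛❓❓❓
❓❓❓⬜⬜🔴⬜⬜❓❓❓
❓❓❓⬜⬜⬜⬛⬛❓❓❓
❓❓❓⬜⬜⬜⬛⬛❓❓❓
❓❓❓⬛⬛⬛⬛⬜❓❓❓
❓❓❓❓❓❓❓❓❓❓❓
❓❓❓❓❓❓❓❓❓❓❓

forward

❓❓❓❓❓❓❓❓❓❓❓
❓❓❓❓❓❓❓❓❓❓❓
❓❓❓❓❓❓❓❓❓❓❓
❓❓❓⬜⬜⬜⬛⬛❓❓❓
❓❓❓⬜⬜⬜⬛⬛❓❓❓
❓❓❓⬜⬜🔴⬛⬛❓❓❓
❓❓❓⬜⬜⬜⬜⬜❓❓❓
❓❓❓⬜⬜⬜⬛⬛❓❓❓
❓❓❓⬜⬜⬜⬛⬛❓❓❓
❓❓❓⬛⬛⬛⬛⬜❓❓❓
❓❓❓❓❓❓❓❓❓❓❓

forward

❓❓❓❓❓❓❓❓❓❓❓
❓❓❓❓❓❓❓❓❓❓❓
❓❓❓❓❓❓❓❓❓❓❓
❓❓❓⬛⬛⬛⬛⬛❓❓❓
❓❓❓⬜⬜⬜⬛⬛❓❓❓
❓❓❓⬜⬜🔴⬛⬛❓❓❓
❓❓❓⬜⬜⬜⬛⬛❓❓❓
❓❓❓⬜⬜⬜⬜⬜❓❓❓
❓❓❓⬜⬜⬜⬛⬛❓❓❓
❓❓❓⬜⬜⬜⬛⬛❓❓❓
❓❓❓⬛⬛⬛⬛⬜❓❓❓

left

❓❓❓❓❓❓❓❓❓❓❓
❓❓❓❓❓❓❓❓❓❓❓
❓❓❓❓❓❓❓❓❓❓❓
❓❓❓⬛⬛⬛⬛⬛⬛❓❓
❓❓❓⬛⬜⬜⬜⬛⬛❓❓
❓❓❓⬛⬜🔴⬜⬛⬛❓❓
❓❓❓⬛⬜⬜⬜⬛⬛❓❓
❓❓❓⬜⬜⬜⬜⬜⬜❓❓
❓❓❓❓⬜⬜⬜⬛⬛❓❓
❓❓❓❓⬜⬜⬜⬛⬛❓❓
❓❓❓❓⬛⬛⬛⬛⬜❓❓

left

❓❓❓❓❓❓❓❓❓❓❓
❓❓❓❓❓❓❓❓❓❓❓
❓❓❓❓❓❓❓❓❓❓❓
❓❓❓⬛⬛⬛⬛⬛⬛⬛❓
❓❓❓⬜⬛⬜⬜⬜⬛⬛❓
❓❓❓⬜⬛🔴⬜⬜⬛⬛❓
❓❓❓⬜⬛⬜⬜⬜⬛⬛❓
❓❓❓⬜⬜⬜⬜⬜⬜⬜❓
❓❓❓❓❓⬜⬜⬜⬛⬛❓
❓❓❓❓❓⬜⬜⬜⬛⬛❓
❓❓❓❓❓⬛⬛⬛⬛⬜❓

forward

❓❓❓❓❓❓❓❓❓❓❓
❓❓❓❓❓❓❓❓❓❓❓
❓❓❓❓❓❓❓❓❓❓❓
❓❓❓⬛⬛⬛⬛⬛❓❓❓
❓❓❓⬛⬛⬛⬛⬛⬛⬛❓
❓❓❓⬜⬛🔴⬜⬜⬛⬛❓
❓❓❓⬜⬛⬜⬜⬜⬛⬛❓
❓❓❓⬜⬛⬜⬜⬜⬛⬛❓
❓❓❓⬜⬜⬜⬜⬜⬜⬜❓
❓❓❓❓❓⬜⬜⬜⬛⬛❓
❓❓❓❓❓⬜⬜⬜⬛⬛❓

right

❓❓❓❓❓❓❓❓❓❓❓
❓❓❓❓❓❓❓❓❓❓❓
❓❓❓❓❓❓❓❓❓❓❓
❓❓⬛⬛⬛⬛⬛⬛❓❓❓
❓❓⬛⬛⬛⬛⬛⬛⬛❓❓
❓❓⬜⬛⬜🔴⬜⬛⬛❓❓
❓❓⬜⬛⬜⬜⬜⬛⬛❓❓
❓❓⬜⬛⬜⬜⬜⬛⬛❓❓
❓❓⬜⬜⬜⬜⬜⬜⬜❓❓
❓❓❓❓⬜⬜⬜⬛⬛❓❓
❓❓❓❓⬜⬜⬜⬛⬛❓❓

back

❓❓❓❓❓❓❓❓❓❓❓
❓❓❓❓❓❓❓❓❓❓❓
❓❓⬛⬛⬛⬛⬛⬛❓❓❓
❓❓⬛⬛⬛⬛⬛⬛⬛❓❓
❓❓⬜⬛⬜⬜⬜⬛⬛❓❓
❓❓⬜⬛⬜🔴⬜⬛⬛❓❓
❓❓⬜⬛⬜⬜⬜⬛⬛❓❓
❓❓⬜⬜⬜⬜⬜⬜⬜❓❓
❓❓❓❓⬜⬜⬜⬛⬛❓❓
❓❓❓❓⬜⬜⬜⬛⬛❓❓
❓❓❓❓⬛⬛⬛⬛⬜❓❓

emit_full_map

⬛⬛⬛⬛⬛⬛❓
⬛⬛⬛⬛⬛⬛⬛
⬜⬛⬜⬜⬜⬛⬛
⬜⬛⬜🔴⬜⬛⬛
⬜⬛⬜⬜⬜⬛⬛
⬜⬜⬜⬜⬜⬜⬜
❓❓⬜⬜⬜⬛⬛
❓❓⬜⬜⬜⬛⬛
❓❓⬛⬛⬛⬛⬜

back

❓❓❓❓❓❓❓❓❓❓❓
❓❓⬛⬛⬛⬛⬛⬛❓❓❓
❓❓⬛⬛⬛⬛⬛⬛⬛❓❓
❓❓⬜⬛⬜⬜⬜⬛⬛❓❓
❓❓⬜⬛⬜⬜⬜⬛⬛❓❓
❓❓⬜⬛⬜🔴⬜⬛⬛❓❓
❓❓⬜⬜⬜⬜⬜⬜⬜❓❓
❓❓❓⬛⬜⬜⬜⬛⬛❓❓
❓❓❓❓⬜⬜⬜⬛⬛❓❓
❓❓❓❓⬛⬛⬛⬛⬜❓❓
❓❓❓❓❓❓❓❓❓❓❓

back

❓❓⬛⬛⬛⬛⬛⬛❓❓❓
❓❓⬛⬛⬛⬛⬛⬛⬛❓❓
❓❓⬜⬛⬜⬜⬜⬛⬛❓❓
❓❓⬜⬛⬜⬜⬜⬛⬛❓❓
❓❓⬜⬛⬜⬜⬜⬛⬛❓❓
❓❓⬜⬜⬜🔴⬜⬜⬜❓❓
❓❓❓⬛⬜⬜⬜⬛⬛❓❓
❓❓❓⬛⬜⬜⬜⬛⬛❓❓
❓❓❓❓⬛⬛⬛⬛⬜❓❓
❓❓❓❓❓❓❓❓❓❓❓
❓❓❓❓❓❓❓❓❓❓❓

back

❓❓⬛⬛⬛⬛⬛⬛⬛❓❓
❓❓⬜⬛⬜⬜⬜⬛⬛❓❓
❓❓⬜⬛⬜⬜⬜⬛⬛❓❓
❓❓⬜⬛⬜⬜⬜⬛⬛❓❓
❓❓⬜⬜⬜⬜⬜⬜⬜❓❓
❓❓❓⬛⬜🔴⬜⬛⬛❓❓
❓❓❓⬛⬜⬜⬜⬛⬛❓❓
❓❓❓⬛⬛⬛⬛⬛⬜❓❓
❓❓❓❓❓❓❓❓❓❓❓
❓❓❓❓❓❓❓❓❓❓❓
❓❓❓❓❓❓❓❓❓❓❓

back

❓❓⬜⬛⬜⬜⬜⬛⬛❓❓
❓❓⬜⬛⬜⬜⬜⬛⬛❓❓
❓❓⬜⬛⬜⬜⬜⬛⬛❓❓
❓❓⬜⬜⬜⬜⬜⬜⬜❓❓
❓❓❓⬛⬜⬜⬜⬛⬛❓❓
❓❓❓⬛⬜🔴⬜⬛⬛❓❓
❓❓❓⬛⬛⬛⬛⬛⬜❓❓
❓❓❓⬛⬛⬛⬛⬛❓❓❓
❓❓❓❓❓❓❓❓❓❓❓
❓❓❓❓❓❓❓❓❓❓❓
❓❓❓❓❓❓❓❓❓❓❓

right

❓⬜⬛⬜⬜⬜⬛⬛❓❓❓
❓⬜⬛⬜⬜⬜⬛⬛❓❓❓
❓⬜⬛⬜⬜⬜⬛⬛❓❓❓
❓⬜⬜⬜⬜⬜⬜⬜❓❓❓
❓❓⬛⬜⬜⬜⬛⬛❓❓❓
❓❓⬛⬜⬜🔴⬛⬛❓❓❓
❓❓⬛⬛⬛⬛⬛⬜❓❓❓
❓❓⬛⬛⬛⬛⬛⬜❓❓❓
❓❓❓❓❓❓❓❓❓❓❓
❓❓❓❓❓❓❓❓❓❓❓
❓❓❓❓❓❓❓❓❓❓❓

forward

❓⬛⬛⬛⬛⬛⬛⬛❓❓❓
❓⬜⬛⬜⬜⬜⬛⬛❓❓❓
❓⬜⬛⬜⬜⬜⬛⬛❓❓❓
❓⬜⬛⬜⬜⬜⬛⬛❓❓❓
❓⬜⬜⬜⬜⬜⬜⬜❓❓❓
❓❓⬛⬜⬜🔴⬛⬛❓❓❓
❓❓⬛⬜⬜⬜⬛⬛❓❓❓
❓❓⬛⬛⬛⬛⬛⬜❓❓❓
❓❓⬛⬛⬛⬛⬛⬜❓❓❓
❓❓❓❓❓❓❓❓❓❓❓
❓❓❓❓❓❓❓❓❓❓❓

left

❓❓⬛⬛⬛⬛⬛⬛⬛❓❓
❓❓⬜⬛⬜⬜⬜⬛⬛❓❓
❓❓⬜⬛⬜⬜⬜⬛⬛❓❓
❓❓⬜⬛⬜⬜⬜⬛⬛❓❓
❓❓⬜⬜⬜⬜⬜⬜⬜❓❓
❓❓❓⬛⬜🔴⬜⬛⬛❓❓
❓❓❓⬛⬜⬜⬜⬛⬛❓❓
❓❓❓⬛⬛⬛⬛⬛⬜❓❓
❓❓❓⬛⬛⬛⬛⬛⬜❓❓
❓❓❓❓❓❓❓❓❓❓❓
❓❓❓❓❓❓❓❓❓❓❓

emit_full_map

⬛⬛⬛⬛⬛⬛❓
⬛⬛⬛⬛⬛⬛⬛
⬜⬛⬜⬜⬜⬛⬛
⬜⬛⬜⬜⬜⬛⬛
⬜⬛⬜⬜⬜⬛⬛
⬜⬜⬜⬜⬜⬜⬜
❓⬛⬜🔴⬜⬛⬛
❓⬛⬜⬜⬜⬛⬛
❓⬛⬛⬛⬛⬛⬜
❓⬛⬛⬛⬛⬛⬜

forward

❓❓⬛⬛⬛⬛⬛⬛❓❓❓
❓❓⬛⬛⬛⬛⬛⬛⬛❓❓
❓❓⬜⬛⬜⬜⬜⬛⬛❓❓
❓❓⬜⬛⬜⬜⬜⬛⬛❓❓
❓❓⬜⬛⬜⬜⬜⬛⬛❓❓
❓❓⬜⬜⬜🔴⬜⬜⬜❓❓
❓❓❓⬛⬜⬜⬜⬛⬛❓❓
❓❓❓⬛⬜⬜⬜⬛⬛❓❓
❓❓❓⬛⬛⬛⬛⬛⬜❓❓
❓❓❓⬛⬛⬛⬛⬛⬜❓❓
❓❓❓❓❓❓❓❓❓❓❓

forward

❓❓❓❓❓❓❓❓❓❓❓
❓❓⬛⬛⬛⬛⬛⬛❓❓❓
❓❓⬛⬛⬛⬛⬛⬛⬛❓❓
❓❓⬜⬛⬜⬜⬜⬛⬛❓❓
❓❓⬜⬛⬜⬜⬜⬛⬛❓❓
❓❓⬜⬛⬜🔴⬜⬛⬛❓❓
❓❓⬜⬜⬜⬜⬜⬜⬜❓❓
❓❓❓⬛⬜⬜⬜⬛⬛❓❓
❓❓❓⬛⬜⬜⬜⬛⬛❓❓
❓❓❓⬛⬛⬛⬛⬛⬜❓❓
❓❓❓⬛⬛⬛⬛⬛⬜❓❓

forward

❓❓❓❓❓❓❓❓❓❓❓
❓❓❓❓❓❓❓❓❓❓❓
❓❓⬛⬛⬛⬛⬛⬛❓❓❓
❓❓⬛⬛⬛⬛⬛⬛⬛❓❓
❓❓⬜⬛⬜⬜⬜⬛⬛❓❓
❓❓⬜⬛⬜🔴⬜⬛⬛❓❓
❓❓⬜⬛⬜⬜⬜⬛⬛❓❓
❓❓⬜⬜⬜⬜⬜⬜⬜❓❓
❓❓❓⬛⬜⬜⬜⬛⬛❓❓
❓❓❓⬛⬜⬜⬜⬛⬛❓❓
❓❓❓⬛⬛⬛⬛⬛⬜❓❓

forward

❓❓❓❓❓❓❓❓❓❓❓
❓❓❓❓❓❓❓❓❓❓❓
❓❓❓❓❓❓❓❓❓❓❓
❓❓⬛⬛⬛⬛⬛⬛❓❓❓
❓❓⬛⬛⬛⬛⬛⬛⬛❓❓
❓❓⬜⬛⬜🔴⬜⬛⬛❓❓
❓❓⬜⬛⬜⬜⬜⬛⬛❓❓
❓❓⬜⬛⬜⬜⬜⬛⬛❓❓
❓❓⬜⬜⬜⬜⬜⬜⬜❓❓
❓❓❓⬛⬜⬜⬜⬛⬛❓❓
❓❓❓⬛⬜⬜⬜⬛⬛❓❓

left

❓❓❓❓❓❓❓❓❓❓❓
❓❓❓❓❓❓❓❓❓❓❓
❓❓❓❓❓❓❓❓❓❓❓
❓❓❓⬛⬛⬛⬛⬛⬛❓❓
❓❓❓⬛⬛⬛⬛⬛⬛⬛❓
❓❓❓⬜⬛🔴⬜⬜⬛⬛❓
❓❓❓⬜⬛⬜⬜⬜⬛⬛❓
❓❓❓⬜⬛⬜⬜⬜⬛⬛❓
❓❓❓⬜⬜⬜⬜⬜⬜⬜❓
❓❓❓❓⬛⬜⬜⬜⬛⬛❓
❓❓❓❓⬛⬜⬜⬜⬛⬛❓

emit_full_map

⬛⬛⬛⬛⬛⬛❓
⬛⬛⬛⬛⬛⬛⬛
⬜⬛🔴⬜⬜⬛⬛
⬜⬛⬜⬜⬜⬛⬛
⬜⬛⬜⬜⬜⬛⬛
⬜⬜⬜⬜⬜⬜⬜
❓⬛⬜⬜⬜⬛⬛
❓⬛⬜⬜⬜⬛⬛
❓⬛⬛⬛⬛⬛⬜
❓⬛⬛⬛⬛⬛⬜

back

❓❓❓❓❓❓❓❓❓❓❓
❓❓❓❓❓❓❓❓❓❓❓
❓❓❓⬛⬛⬛⬛⬛⬛❓❓
❓❓❓⬛⬛⬛⬛⬛⬛⬛❓
❓❓❓⬜⬛⬜⬜⬜⬛⬛❓
❓❓❓⬜⬛🔴⬜⬜⬛⬛❓
❓❓❓⬜⬛⬜⬜⬜⬛⬛❓
❓❓❓⬜⬜⬜⬜⬜⬜⬜❓
❓❓❓❓⬛⬜⬜⬜⬛⬛❓
❓❓❓❓⬛⬜⬜⬜⬛⬛❓
❓❓❓❓⬛⬛⬛⬛⬛⬜❓

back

❓❓❓❓❓❓❓❓❓❓❓
❓❓❓⬛⬛⬛⬛⬛⬛❓❓
❓❓❓⬛⬛⬛⬛⬛⬛⬛❓
❓❓❓⬜⬛⬜⬜⬜⬛⬛❓
❓❓❓⬜⬛⬜⬜⬜⬛⬛❓
❓❓❓⬜⬛🔴⬜⬜⬛⬛❓
❓❓❓⬜⬜⬜⬜⬜⬜⬜❓
❓❓❓⬜⬛⬜⬜⬜⬛⬛❓
❓❓❓❓⬛⬜⬜⬜⬛⬛❓
❓❓❓❓⬛⬛⬛⬛⬛⬜❓
❓❓❓❓⬛⬛⬛⬛⬛⬜❓

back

❓❓❓⬛⬛⬛⬛⬛⬛❓❓
❓❓❓⬛⬛⬛⬛⬛⬛⬛❓
❓❓❓⬜⬛⬜⬜⬜⬛⬛❓
❓❓❓⬜⬛⬜⬜⬜⬛⬛❓
❓❓❓⬜⬛⬜⬜⬜⬛⬛❓
❓❓❓⬜⬜🔴⬜⬜⬜⬜❓
❓❓❓⬜⬛⬜⬜⬜⬛⬛❓
❓❓❓⬛⬛⬜⬜⬜⬛⬛❓
❓❓❓❓⬛⬛⬛⬛⬛⬜❓
❓❓❓❓⬛⬛⬛⬛⬛⬜❓
❓❓❓❓❓❓❓❓❓❓❓

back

❓❓❓⬛⬛⬛⬛⬛⬛⬛❓
❓❓❓⬜⬛⬜⬜⬜⬛⬛❓
❓❓❓⬜⬛⬜⬜⬜⬛⬛❓
❓❓❓⬜⬛⬜⬜⬜⬛⬛❓
❓❓❓⬜⬜⬜⬜⬜⬜⬜❓
❓❓❓⬜⬛🔴⬜⬜⬛⬛❓
❓❓❓⬛⬛⬜⬜⬜⬛⬛❓
❓❓❓⬛⬛⬛⬛⬛⬛⬜❓
❓❓❓❓⬛⬛⬛⬛⬛⬜❓
❓❓❓❓❓❓❓❓❓❓❓
❓❓❓❓❓❓❓❓❓❓❓

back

❓❓❓⬜⬛⬜⬜⬜⬛⬛❓
❓❓❓⬜⬛⬜⬜⬜⬛⬛❓
❓❓❓⬜⬛⬜⬜⬜⬛⬛❓
❓❓❓⬜⬜⬜⬜⬜⬜⬜❓
❓❓❓⬜⬛⬜⬜⬜⬛⬛❓
❓❓❓⬛⬛🔴⬜⬜⬛⬛❓
❓❓❓⬛⬛⬛⬛⬛⬛⬜❓
❓❓❓⬛⬛⬛⬛⬛⬛⬜❓
❓❓❓❓❓❓❓❓❓❓❓
❓❓❓❓❓❓❓❓❓❓❓
❓❓❓❓❓❓❓❓❓❓❓

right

❓❓⬜⬛⬜⬜⬜⬛⬛❓❓
❓❓⬜⬛⬜⬜⬜⬛⬛❓❓
❓❓⬜⬛⬜⬜⬜⬛⬛❓❓
❓❓⬜⬜⬜⬜⬜⬜⬜❓❓
❓❓⬜⬛⬜⬜⬜⬛⬛❓❓
❓❓⬛⬛⬜🔴⬜⬛⬛❓❓
❓❓⬛⬛⬛⬛⬛⬛⬜❓❓
❓❓⬛⬛⬛⬛⬛⬛⬜❓❓
❓❓❓❓❓❓❓❓❓❓❓
❓❓❓❓❓❓❓❓❓❓❓
❓❓❓❓❓❓❓❓❓❓❓

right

❓⬜⬛⬜⬜⬜⬛⬛❓❓❓
❓⬜⬛⬜⬜⬜⬛⬛❓❓❓
❓⬜⬛⬜⬜⬜⬛⬛❓❓❓
❓⬜⬜⬜⬜⬜⬜⬜❓❓❓
❓⬜⬛⬜⬜⬜⬛⬛❓❓❓
❓⬛⬛⬜⬜🔴⬛⬛❓❓❓
❓⬛⬛⬛⬛⬛⬛⬜❓❓❓
❓⬛⬛⬛⬛⬛⬛⬜❓❓❓
❓❓❓❓❓❓❓❓❓❓❓
❓❓❓❓❓❓❓❓❓❓❓
❓❓❓❓❓❓❓❓❓❓❓

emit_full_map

⬛⬛⬛⬛⬛⬛❓
⬛⬛⬛⬛⬛⬛⬛
⬜⬛⬜⬜⬜⬛⬛
⬜⬛⬜⬜⬜⬛⬛
⬜⬛⬜⬜⬜⬛⬛
⬜⬜⬜⬜⬜⬜⬜
⬜⬛⬜⬜⬜⬛⬛
⬛⬛⬜⬜🔴⬛⬛
⬛⬛⬛⬛⬛⬛⬜
⬛⬛⬛⬛⬛⬛⬜


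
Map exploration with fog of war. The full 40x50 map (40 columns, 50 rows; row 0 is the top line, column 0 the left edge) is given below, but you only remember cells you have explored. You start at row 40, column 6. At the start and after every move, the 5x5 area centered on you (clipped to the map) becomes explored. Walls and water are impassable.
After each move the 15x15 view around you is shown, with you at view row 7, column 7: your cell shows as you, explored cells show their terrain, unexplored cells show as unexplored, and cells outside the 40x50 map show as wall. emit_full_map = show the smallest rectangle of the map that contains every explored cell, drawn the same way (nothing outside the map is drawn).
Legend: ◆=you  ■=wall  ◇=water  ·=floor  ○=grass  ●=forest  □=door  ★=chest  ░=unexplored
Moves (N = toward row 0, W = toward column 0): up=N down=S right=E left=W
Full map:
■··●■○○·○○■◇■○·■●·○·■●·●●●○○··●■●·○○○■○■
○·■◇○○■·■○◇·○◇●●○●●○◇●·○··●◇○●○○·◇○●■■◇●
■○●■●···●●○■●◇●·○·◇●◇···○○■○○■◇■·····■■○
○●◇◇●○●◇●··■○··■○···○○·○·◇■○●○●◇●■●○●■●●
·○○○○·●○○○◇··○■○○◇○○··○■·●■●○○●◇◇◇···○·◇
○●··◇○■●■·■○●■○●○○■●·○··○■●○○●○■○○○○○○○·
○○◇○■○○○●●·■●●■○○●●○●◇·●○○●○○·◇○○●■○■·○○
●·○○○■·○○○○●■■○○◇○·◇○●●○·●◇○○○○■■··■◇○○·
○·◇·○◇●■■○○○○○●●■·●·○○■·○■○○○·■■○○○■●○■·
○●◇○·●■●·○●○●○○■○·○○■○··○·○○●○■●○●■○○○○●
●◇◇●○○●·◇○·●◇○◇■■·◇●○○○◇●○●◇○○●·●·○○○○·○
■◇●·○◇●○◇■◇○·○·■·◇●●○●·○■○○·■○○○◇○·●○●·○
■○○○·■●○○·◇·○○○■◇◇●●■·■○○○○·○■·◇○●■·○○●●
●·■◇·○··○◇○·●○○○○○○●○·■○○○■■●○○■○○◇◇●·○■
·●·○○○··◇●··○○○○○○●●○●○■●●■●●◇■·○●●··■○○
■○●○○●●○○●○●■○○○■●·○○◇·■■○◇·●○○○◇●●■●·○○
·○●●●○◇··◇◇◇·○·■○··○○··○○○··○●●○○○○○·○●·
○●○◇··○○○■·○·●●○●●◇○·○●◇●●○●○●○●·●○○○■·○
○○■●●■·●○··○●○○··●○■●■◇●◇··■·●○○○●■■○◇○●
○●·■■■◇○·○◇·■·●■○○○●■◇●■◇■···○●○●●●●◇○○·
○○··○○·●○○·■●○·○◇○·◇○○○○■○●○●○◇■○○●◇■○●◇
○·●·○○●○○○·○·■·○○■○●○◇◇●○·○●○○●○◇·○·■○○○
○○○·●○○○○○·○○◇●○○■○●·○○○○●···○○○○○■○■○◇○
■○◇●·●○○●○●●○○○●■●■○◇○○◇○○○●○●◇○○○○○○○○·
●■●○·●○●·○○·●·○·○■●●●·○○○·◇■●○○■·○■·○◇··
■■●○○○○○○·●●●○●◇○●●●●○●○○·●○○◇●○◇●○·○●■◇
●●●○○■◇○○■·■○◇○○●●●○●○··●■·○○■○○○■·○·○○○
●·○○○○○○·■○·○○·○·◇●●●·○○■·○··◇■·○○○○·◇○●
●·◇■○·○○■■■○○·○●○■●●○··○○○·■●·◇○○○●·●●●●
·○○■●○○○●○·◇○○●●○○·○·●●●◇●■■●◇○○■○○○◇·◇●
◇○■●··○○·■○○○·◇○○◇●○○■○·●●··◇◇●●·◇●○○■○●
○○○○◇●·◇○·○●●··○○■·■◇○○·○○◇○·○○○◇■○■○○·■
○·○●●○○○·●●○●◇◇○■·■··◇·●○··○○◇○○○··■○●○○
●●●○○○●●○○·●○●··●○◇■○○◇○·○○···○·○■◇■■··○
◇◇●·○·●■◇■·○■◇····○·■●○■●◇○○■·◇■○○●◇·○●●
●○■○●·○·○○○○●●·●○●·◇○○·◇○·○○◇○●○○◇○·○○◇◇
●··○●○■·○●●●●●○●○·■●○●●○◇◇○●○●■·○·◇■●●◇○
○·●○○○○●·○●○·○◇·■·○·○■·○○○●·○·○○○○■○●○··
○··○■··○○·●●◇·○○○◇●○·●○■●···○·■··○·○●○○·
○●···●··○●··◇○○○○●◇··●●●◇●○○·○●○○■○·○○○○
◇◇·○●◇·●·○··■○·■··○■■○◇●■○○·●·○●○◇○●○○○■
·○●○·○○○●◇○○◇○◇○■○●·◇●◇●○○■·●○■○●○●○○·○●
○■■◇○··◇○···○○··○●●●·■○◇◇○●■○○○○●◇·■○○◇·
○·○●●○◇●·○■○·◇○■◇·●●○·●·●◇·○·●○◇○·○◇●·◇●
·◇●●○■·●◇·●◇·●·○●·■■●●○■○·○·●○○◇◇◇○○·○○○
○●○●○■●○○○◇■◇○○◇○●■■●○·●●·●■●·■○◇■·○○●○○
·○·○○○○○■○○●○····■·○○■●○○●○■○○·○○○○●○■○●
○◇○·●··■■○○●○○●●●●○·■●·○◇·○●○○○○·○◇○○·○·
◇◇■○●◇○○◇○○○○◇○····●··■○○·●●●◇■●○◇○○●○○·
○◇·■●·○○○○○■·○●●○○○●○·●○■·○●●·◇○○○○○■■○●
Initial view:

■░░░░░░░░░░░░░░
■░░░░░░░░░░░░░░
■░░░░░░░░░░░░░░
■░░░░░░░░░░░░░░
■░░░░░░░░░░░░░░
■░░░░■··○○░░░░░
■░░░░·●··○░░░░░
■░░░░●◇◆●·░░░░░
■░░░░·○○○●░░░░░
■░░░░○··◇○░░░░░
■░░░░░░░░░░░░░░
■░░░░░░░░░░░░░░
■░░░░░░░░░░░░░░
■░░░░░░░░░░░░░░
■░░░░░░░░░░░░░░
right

░░░░░░░░░░░░░░░
░░░░░░░░░░░░░░░
░░░░░░░░░░░░░░░
░░░░░░░░░░░░░░░
░░░░░░░░░░░░░░░
░░░░■··○○·░░░░░
░░░░·●··○●░░░░░
░░░░●◇·◆·○░░░░░
░░░░·○○○●◇░░░░░
░░░░○··◇○·░░░░░
░░░░░░░░░░░░░░░
░░░░░░░░░░░░░░░
░░░░░░░░░░░░░░░
░░░░░░░░░░░░░░░
░░░░░░░░░░░░░░░

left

■░░░░░░░░░░░░░░
■░░░░░░░░░░░░░░
■░░░░░░░░░░░░░░
■░░░░░░░░░░░░░░
■░░░░░░░░░░░░░░
■░░░░■··○○·░░░░
■░░░░·●··○●░░░░
■░░░░●◇◆●·○░░░░
■░░░░·○○○●◇░░░░
■░░░░○··◇○·░░░░
■░░░░░░░░░░░░░░
■░░░░░░░░░░░░░░
■░░░░░░░░░░░░░░
■░░░░░░░░░░░░░░
■░░░░░░░░░░░░░░

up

■░░░░░░░░░░░░░░
■░░░░░░░░░░░░░░
■░░░░░░░░░░░░░░
■░░░░░░░░░░░░░░
■░░░░░░░░░░░░░░
■░░░░○○○●·░░░░░
■░░░░■··○○·░░░░
■░░░░·●◆·○●░░░░
■░░░░●◇·●·○░░░░
■░░░░·○○○●◇░░░░
■░░░░○··◇○·░░░░
■░░░░░░░░░░░░░░
■░░░░░░░░░░░░░░
■░░░░░░░░░░░░░░
■░░░░░░░░░░░░░░

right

░░░░░░░░░░░░░░░
░░░░░░░░░░░░░░░
░░░░░░░░░░░░░░░
░░░░░░░░░░░░░░░
░░░░░░░░░░░░░░░
░░░░○○○●·○░░░░░
░░░░■··○○·░░░░░
░░░░·●·◆○●░░░░░
░░░░●◇·●·○░░░░░
░░░░·○○○●◇░░░░░
░░░░○··◇○·░░░░░
░░░░░░░░░░░░░░░
░░░░░░░░░░░░░░░
░░░░░░░░░░░░░░░
░░░░░░░░░░░░░░░

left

■░░░░░░░░░░░░░░
■░░░░░░░░░░░░░░
■░░░░░░░░░░░░░░
■░░░░░░░░░░░░░░
■░░░░░░░░░░░░░░
■░░░░○○○●·○░░░░
■░░░░■··○○·░░░░
■░░░░·●◆·○●░░░░
■░░░░●◇·●·○░░░░
■░░░░·○○○●◇░░░░
■░░░░○··◇○·░░░░
■░░░░░░░░░░░░░░
■░░░░░░░░░░░░░░
■░░░░░░░░░░░░░░
■░░░░░░░░░░░░░░

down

■░░░░░░░░░░░░░░
■░░░░░░░░░░░░░░
■░░░░░░░░░░░░░░
■░░░░░░░░░░░░░░
■░░░░○○○●·○░░░░
■░░░░■··○○·░░░░
■░░░░·●··○●░░░░
■░░░░●◇◆●·○░░░░
■░░░░·○○○●◇░░░░
■░░░░○··◇○·░░░░
■░░░░░░░░░░░░░░
■░░░░░░░░░░░░░░
■░░░░░░░░░░░░░░
■░░░░░░░░░░░░░░
■░░░░░░░░░░░░░░

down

■░░░░░░░░░░░░░░
■░░░░░░░░░░░░░░
■░░░░░░░░░░░░░░
■░░░░○○○●·○░░░░
■░░░░■··○○·░░░░
■░░░░·●··○●░░░░
■░░░░●◇·●·○░░░░
■░░░░·○◆○●◇░░░░
■░░░░○··◇○·░░░░
■░░░░●○◇●·░░░░░
■░░░░░░░░░░░░░░
■░░░░░░░░░░░░░░
■░░░░░░░░░░░░░░
■░░░░░░░░░░░░░░
■░░░░░░░░░░░░░░

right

░░░░░░░░░░░░░░░
░░░░░░░░░░░░░░░
░░░░░░░░░░░░░░░
░░░░○○○●·○░░░░░
░░░░■··○○·░░░░░
░░░░·●··○●░░░░░
░░░░●◇·●·○░░░░░
░░░░·○○◆●◇░░░░░
░░░░○··◇○·░░░░░
░░░░●○◇●·○░░░░░
░░░░░░░░░░░░░░░
░░░░░░░░░░░░░░░
░░░░░░░░░░░░░░░
░░░░░░░░░░░░░░░
░░░░░░░░░░░░░░░

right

░░░░░░░░░░░░░░░
░░░░░░░░░░░░░░░
░░░░░░░░░░░░░░░
░░░○○○●·○░░░░░░
░░░■··○○·░░░░░░
░░░·●··○●·░░░░░
░░░●◇·●·○·░░░░░
░░░·○○○◆◇○░░░░░
░░░○··◇○··░░░░░
░░░●○◇●·○■░░░░░
░░░░░░░░░░░░░░░
░░░░░░░░░░░░░░░
░░░░░░░░░░░░░░░
░░░░░░░░░░░░░░░
░░░░░░░░░░░░░░░

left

░░░░░░░░░░░░░░░
░░░░░░░░░░░░░░░
░░░░░░░░░░░░░░░
░░░░○○○●·○░░░░░
░░░░■··○○·░░░░░
░░░░·●··○●·░░░░
░░░░●◇·●·○·░░░░
░░░░·○○◆●◇○░░░░
░░░░○··◇○··░░░░
░░░░●○◇●·○■░░░░
░░░░░░░░░░░░░░░
░░░░░░░░░░░░░░░
░░░░░░░░░░░░░░░
░░░░░░░░░░░░░░░
░░░░░░░░░░░░░░░

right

░░░░░░░░░░░░░░░
░░░░░░░░░░░░░░░
░░░░░░░░░░░░░░░
░░░○○○●·○░░░░░░
░░░■··○○·░░░░░░
░░░·●··○●·░░░░░
░░░●◇·●·○·░░░░░
░░░·○○○◆◇○░░░░░
░░░○··◇○··░░░░░
░░░●○◇●·○■░░░░░
░░░░░░░░░░░░░░░
░░░░░░░░░░░░░░░
░░░░░░░░░░░░░░░
░░░░░░░░░░░░░░░
░░░░░░░░░░░░░░░

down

░░░░░░░░░░░░░░░
░░░░░░░░░░░░░░░
░░░○○○●·○░░░░░░
░░░■··○○·░░░░░░
░░░·●··○●·░░░░░
░░░●◇·●·○·░░░░░
░░░·○○○●◇○░░░░░
░░░○··◇◆··░░░░░
░░░●○◇●·○■░░░░░
░░░░░·●◇·●░░░░░
░░░░░░░░░░░░░░░
░░░░░░░░░░░░░░░
░░░░░░░░░░░░░░░
░░░░░░░░░░░░░░░
░░░░░░░░░░░░░░░

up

░░░░░░░░░░░░░░░
░░░░░░░░░░░░░░░
░░░░░░░░░░░░░░░
░░░○○○●·○░░░░░░
░░░■··○○·░░░░░░
░░░·●··○●·░░░░░
░░░●◇·●·○·░░░░░
░░░·○○○◆◇○░░░░░
░░░○··◇○··░░░░░
░░░●○◇●·○■░░░░░
░░░░░·●◇·●░░░░░
░░░░░░░░░░░░░░░
░░░░░░░░░░░░░░░
░░░░░░░░░░░░░░░
░░░░░░░░░░░░░░░

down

░░░░░░░░░░░░░░░
░░░░░░░░░░░░░░░
░░░○○○●·○░░░░░░
░░░■··○○·░░░░░░
░░░·●··○●·░░░░░
░░░●◇·●·○·░░░░░
░░░·○○○●◇○░░░░░
░░░○··◇◆··░░░░░
░░░●○◇●·○■░░░░░
░░░░░·●◇·●░░░░░
░░░░░░░░░░░░░░░
░░░░░░░░░░░░░░░
░░░░░░░░░░░░░░░
░░░░░░░░░░░░░░░
░░░░░░░░░░░░░░░

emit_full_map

○○○●·○░
■··○○·░
·●··○●·
●◇·●·○·
·○○○●◇○
○··◇◆··
●○◇●·○■
░░·●◇·●


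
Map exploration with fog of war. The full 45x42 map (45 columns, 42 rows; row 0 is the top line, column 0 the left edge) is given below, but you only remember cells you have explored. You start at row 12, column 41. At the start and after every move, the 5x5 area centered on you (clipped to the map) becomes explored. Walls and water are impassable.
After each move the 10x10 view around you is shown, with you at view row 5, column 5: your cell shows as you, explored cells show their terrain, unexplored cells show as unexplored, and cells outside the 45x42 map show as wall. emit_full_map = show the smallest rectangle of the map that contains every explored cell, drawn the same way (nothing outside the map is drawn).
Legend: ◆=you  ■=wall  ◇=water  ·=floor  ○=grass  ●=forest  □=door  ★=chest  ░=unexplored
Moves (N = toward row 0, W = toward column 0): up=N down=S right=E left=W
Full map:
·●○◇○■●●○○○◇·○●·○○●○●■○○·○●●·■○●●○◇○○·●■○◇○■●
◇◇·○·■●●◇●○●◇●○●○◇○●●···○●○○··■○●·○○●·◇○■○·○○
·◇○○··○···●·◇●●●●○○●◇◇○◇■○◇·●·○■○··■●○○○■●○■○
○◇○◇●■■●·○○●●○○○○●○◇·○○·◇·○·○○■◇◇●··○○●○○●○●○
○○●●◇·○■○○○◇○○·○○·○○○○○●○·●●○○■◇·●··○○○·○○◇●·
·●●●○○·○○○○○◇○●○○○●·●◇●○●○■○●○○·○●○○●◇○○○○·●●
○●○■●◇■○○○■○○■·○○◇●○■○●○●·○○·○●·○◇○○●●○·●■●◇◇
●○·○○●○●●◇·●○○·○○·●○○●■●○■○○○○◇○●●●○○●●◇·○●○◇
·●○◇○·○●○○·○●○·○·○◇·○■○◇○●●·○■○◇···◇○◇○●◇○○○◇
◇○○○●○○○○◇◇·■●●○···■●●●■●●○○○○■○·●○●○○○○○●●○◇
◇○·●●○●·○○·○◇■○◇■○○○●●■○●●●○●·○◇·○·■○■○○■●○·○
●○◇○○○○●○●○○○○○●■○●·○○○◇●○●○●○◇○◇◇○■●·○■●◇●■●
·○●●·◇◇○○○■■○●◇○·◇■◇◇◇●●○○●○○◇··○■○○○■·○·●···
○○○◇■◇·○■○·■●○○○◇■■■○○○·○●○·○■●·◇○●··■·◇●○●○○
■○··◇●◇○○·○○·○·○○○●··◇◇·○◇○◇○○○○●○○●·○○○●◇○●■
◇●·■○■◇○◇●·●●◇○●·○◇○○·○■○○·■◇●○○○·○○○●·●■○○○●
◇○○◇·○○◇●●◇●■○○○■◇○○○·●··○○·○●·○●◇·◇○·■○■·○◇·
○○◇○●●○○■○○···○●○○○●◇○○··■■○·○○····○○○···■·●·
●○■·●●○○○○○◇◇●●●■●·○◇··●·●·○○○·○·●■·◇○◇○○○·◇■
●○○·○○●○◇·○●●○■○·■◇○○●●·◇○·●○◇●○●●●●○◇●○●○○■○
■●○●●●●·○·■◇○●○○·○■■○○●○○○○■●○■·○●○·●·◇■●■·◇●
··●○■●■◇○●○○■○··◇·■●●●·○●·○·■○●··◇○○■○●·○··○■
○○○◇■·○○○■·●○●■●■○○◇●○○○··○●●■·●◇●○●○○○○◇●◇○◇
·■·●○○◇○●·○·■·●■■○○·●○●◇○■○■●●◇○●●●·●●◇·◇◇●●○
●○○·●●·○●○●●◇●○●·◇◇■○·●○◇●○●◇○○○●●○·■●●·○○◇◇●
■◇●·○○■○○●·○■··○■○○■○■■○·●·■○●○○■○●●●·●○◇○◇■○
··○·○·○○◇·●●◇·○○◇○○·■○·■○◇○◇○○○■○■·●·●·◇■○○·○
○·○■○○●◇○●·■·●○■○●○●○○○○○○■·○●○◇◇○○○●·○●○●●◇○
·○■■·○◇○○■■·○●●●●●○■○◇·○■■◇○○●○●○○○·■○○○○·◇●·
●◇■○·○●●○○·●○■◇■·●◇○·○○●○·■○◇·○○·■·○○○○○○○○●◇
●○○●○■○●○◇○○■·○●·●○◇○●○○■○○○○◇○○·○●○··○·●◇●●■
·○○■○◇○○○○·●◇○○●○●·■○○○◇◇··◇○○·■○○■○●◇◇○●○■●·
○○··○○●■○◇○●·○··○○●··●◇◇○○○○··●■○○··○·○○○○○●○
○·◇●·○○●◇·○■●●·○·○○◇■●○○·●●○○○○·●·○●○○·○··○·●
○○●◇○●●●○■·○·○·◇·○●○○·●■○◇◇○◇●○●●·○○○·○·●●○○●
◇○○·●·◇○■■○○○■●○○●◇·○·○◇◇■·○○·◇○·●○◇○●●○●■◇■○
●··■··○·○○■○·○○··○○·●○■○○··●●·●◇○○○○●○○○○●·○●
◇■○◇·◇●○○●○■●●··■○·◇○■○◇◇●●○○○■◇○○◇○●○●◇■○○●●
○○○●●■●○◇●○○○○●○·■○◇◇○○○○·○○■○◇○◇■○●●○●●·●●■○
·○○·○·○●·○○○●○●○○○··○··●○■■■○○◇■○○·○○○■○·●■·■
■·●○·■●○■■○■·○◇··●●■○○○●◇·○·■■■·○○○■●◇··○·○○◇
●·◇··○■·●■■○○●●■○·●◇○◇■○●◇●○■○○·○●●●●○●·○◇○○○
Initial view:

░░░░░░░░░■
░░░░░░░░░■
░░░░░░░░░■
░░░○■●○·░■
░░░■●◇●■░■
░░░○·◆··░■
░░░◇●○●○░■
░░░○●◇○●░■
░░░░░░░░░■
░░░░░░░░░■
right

░░░░░░░░■■
░░░░░░░░■■
░░░░░░░░■■
░░○■●○·○■■
░░■●◇●■●■■
░░○·●◆··■■
░░◇●○●○○■■
░░○●◇○●■■■
░░░░░░░░■■
░░░░░░░░■■

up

░░░░░░░░■■
░░░░░░░░■■
░░░░░░░░■■
░░░○●●○◇■■
░░○■●○·○■■
░░■●◇◆■●■■
░░○·●···■■
░░◇●○●○○■■
░░○●◇○●■■■
░░░░░░░░■■

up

░░░░░░░░■■
░░░░░░░░■■
░░░░░░░░■■
░░░◇○○○◇■■
░░░○●●○◇■■
░░○■●◆·○■■
░░■●◇●■●■■
░░○·●···■■
░░◇●○●○○■■
░░○●◇○●■■■

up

░░░░░░░░■■
░░░░░░░░■■
░░░░░░░░■■
░░░·○●○◇■■
░░░◇○○○◇■■
░░░○●◆○◇■■
░░○■●○·○■■
░░■●◇●■●■■
░░○·●···■■
░░◇●○●○○■■

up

░░░░░░░░■■
░░░░░░░░■■
░░░░░░░░■■
░░░●■●◇◇■■
░░░·○●○◇■■
░░░◇○◆○◇■■
░░░○●●○◇■■
░░○■●○·○■■
░░■●◇●■●■■
░░○·●···■■

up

░░░░░░░░■■
░░░░░░░░■■
░░░░░░░░■■
░░░○○·●●■■
░░░●■●◇◇■■
░░░·○◆○◇■■
░░░◇○○○◇■■
░░░○●●○◇■■
░░○■●○·○■■
░░■●◇●■●■■

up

░░░░░░░░■■
░░░░░░░░■■
░░░░░░░░■■
░░░○○◇●·■■
░░░○○·●●■■
░░░●■◆◇◇■■
░░░·○●○◇■■
░░░◇○○○◇■■
░░░○●●○◇■■
░░○■●○·○■■

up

░░░░░░░░■■
░░░░░░░░■■
░░░░░░░░■■
░░░○●○●○■■
░░░○○◇●·■■
░░░○○◆●●■■
░░░●■●◇◇■■
░░░·○●○◇■■
░░░◇○○○◇■■
░░░○●●○◇■■

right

░░░░░░░■■■
░░░░░░░■■■
░░░░░░░■■■
░░○●○●○■■■
░░○○◇●·■■■
░░○○·◆●■■■
░░●■●◇◇■■■
░░·○●○◇■■■
░░◇○○○◇■■■
░░○●●○◇■■■

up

■■■■■■■■■■
░░░░░░░■■■
░░░░░░░■■■
░░░●○■○■■■
░░○●○●○■■■
░░○○◇◆·■■■
░░○○·●●■■■
░░●■●◇◇■■■
░░·○●○◇■■■
░░◇○○○◇■■■

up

■■■■■■■■■■
■■■■■■■■■■
░░░░░░░■■■
░░░○·○○■■■
░░░●○■○■■■
░░○●○◆○■■■
░░○○◇●·■■■
░░○○·●●■■■
░░●■●◇◇■■■
░░·○●○◇■■■

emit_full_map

░░○·○○
░░●○■○
░○●○◆○
░○○◇●·
░○○·●●
░●■●◇◇
░·○●○◇
░◇○○○◇
░○●●○◇
○■●○·○
■●◇●■●
○·●···
◇●○●○○
○●◇○●■

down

■■■■■■■■■■
░░░░░░░■■■
░░░○·○○■■■
░░░●○■○■■■
░░○●○●○■■■
░░○○◇◆·■■■
░░○○·●●■■■
░░●■●◇◇■■■
░░·○●○◇■■■
░░◇○○○◇■■■

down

░░░░░░░■■■
░░░○·○○■■■
░░░●○■○■■■
░░○●○●○■■■
░░○○◇●·■■■
░░○○·◆●■■■
░░●■●◇◇■■■
░░·○●○◇■■■
░░◇○○○◇■■■
░░○●●○◇■■■

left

░░░░░░░░■■
░░░░○·○○■■
░░░░●○■○■■
░░░○●○●○■■
░░░○○◇●·■■
░░░○○◆●●■■
░░░●■●◇◇■■
░░░·○●○◇■■
░░░◇○○○◇■■
░░░○●●○◇■■

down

░░░░○·○○■■
░░░░●○■○■■
░░░○●○●○■■
░░░○○◇●·■■
░░░○○·●●■■
░░░●■◆◇◇■■
░░░·○●○◇■■
░░░◇○○○◇■■
░░░○●●○◇■■
░░○■●○·○■■

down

░░░░●○■○■■
░░░○●○●○■■
░░░○○◇●·■■
░░░○○·●●■■
░░░●■●◇◇■■
░░░·○◆○◇■■
░░░◇○○○◇■■
░░░○●●○◇■■
░░○■●○·○■■
░░■●◇●■●■■

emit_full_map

░░○·○○
░░●○■○
░○●○●○
░○○◇●·
░○○·●●
░●■●◇◇
░·○◆○◇
░◇○○○◇
░○●●○◇
○■●○·○
■●◇●■●
○·●···
◇●○●○○
○●◇○●■

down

░░░○●○●○■■
░░░○○◇●·■■
░░░○○·●●■■
░░░●■●◇◇■■
░░░·○●○◇■■
░░░◇○◆○◇■■
░░░○●●○◇■■
░░○■●○·○■■
░░■●◇●■●■■
░░○·●···■■

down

░░░○○◇●·■■
░░░○○·●●■■
░░░●■●◇◇■■
░░░·○●○◇■■
░░░◇○○○◇■■
░░░○●◆○◇■■
░░○■●○·○■■
░░■●◇●■●■■
░░○·●···■■
░░◇●○●○○■■

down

░░░○○·●●■■
░░░●■●◇◇■■
░░░·○●○◇■■
░░░◇○○○◇■■
░░░○●●○◇■■
░░○■●◆·○■■
░░■●◇●■●■■
░░○·●···■■
░░◇●○●○○■■
░░○●◇○●■■■

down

░░░●■●◇◇■■
░░░·○●○◇■■
░░░◇○○○◇■■
░░░○●●○◇■■
░░○■●○·○■■
░░■●◇◆■●■■
░░○·●···■■
░░◇●○●○○■■
░░○●◇○●■■■
░░░░░░░░■■

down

░░░·○●○◇■■
░░░◇○○○◇■■
░░░○●●○◇■■
░░○■●○·○■■
░░■●◇●■●■■
░░○·●◆··■■
░░◇●○●○○■■
░░○●◇○●■■■
░░░░░░░░■■
░░░░░░░░■■

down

░░░◇○○○◇■■
░░░○●●○◇■■
░░○■●○·○■■
░░■●◇●■●■■
░░○·●···■■
░░◇●○◆○○■■
░░○●◇○●■■■
░░░■○○○●■■
░░░░░░░░■■
░░░░░░░░■■

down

░░░○●●○◇■■
░░○■●○·○■■
░░■●◇●■●■■
░░○·●···■■
░░◇●○●○○■■
░░○●◇◆●■■■
░░░■○○○●■■
░░░■·○◇·■■
░░░░░░░░■■
░░░░░░░░■■

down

░░○■●○·○■■
░░■●◇●■●■■
░░○·●···■■
░░◇●○●○○■■
░░○●◇○●■■■
░░░■○◆○●■■
░░░■·○◇·■■
░░░·■·●·■■
░░░░░░░░■■
░░░░░░░░■■

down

░░■●◇●■●■■
░░○·●···■■
░░◇●○●○○■■
░░○●◇○●■■■
░░░■○○○●■■
░░░■·◆◇·■■
░░░·■·●·■■
░░░○○·◇■■■
░░░░░░░░■■
░░░░░░░░■■

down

░░○·●···■■
░░◇●○●○○■■
░░○●◇○●■■■
░░░■○○○●■■
░░░■·○◇·■■
░░░·■◆●·■■
░░░○○·◇■■■
░░░●○○■○■■
░░░░░░░░■■
░░░░░░░░■■

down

░░◇●○●○○■■
░░○●◇○●■■■
░░░■○○○●■■
░░░■·○◇·■■
░░░·■·●·■■
░░░○○◆◇■■■
░░░●○○■○■■
░░░●■·◇●■■
░░░░░░░░■■
░░░░░░░░■■

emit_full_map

░░○·○○
░░●○■○
░○●○●○
░○○◇●·
░○○·●●
░●■●◇◇
░·○●○◇
░◇○○○◇
░○●●○◇
○■●○·○
■●◇●■●
○·●···
◇●○●○○
○●◇○●■
░■○○○●
░■·○◇·
░·■·●·
░○○◆◇■
░●○○■○
░●■·◇●
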